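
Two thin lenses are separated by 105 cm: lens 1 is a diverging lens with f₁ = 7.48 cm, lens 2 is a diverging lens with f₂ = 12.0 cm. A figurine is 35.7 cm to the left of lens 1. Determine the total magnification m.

f₁ = −7.48 cm (diverging).
Lens 1: 1/d_i1 = 1/(-7.48) − 1/(35.7) = -0.1617, so d_i1 = -6.184 cm; m₁ = −d_i1/d_o1 = +0.1732.
d_o2 = 105 − (-6.184) = 111.2 cm.
f₂ = −12.0 cm (diverging).
Lens 2: 1/d_i2 = 1/(-12.0) − 1/(111.2) = -0.09233, so d_i2 = -10.83 cm; m₂ = −d_i2/d_o2 = +0.09740.
m = m₁·m₂ = (+0.1732)(+0.09740) = +0.0169.

m = +0.0169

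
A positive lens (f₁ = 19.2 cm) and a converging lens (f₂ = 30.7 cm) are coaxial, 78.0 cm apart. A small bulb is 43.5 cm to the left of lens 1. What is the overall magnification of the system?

Lens 1: 1/d_i1 = 1/(19.2) − 1/(43.5) = 0.02909, so d_i1 = 34.37 cm; m₁ = −d_i1/d_o1 = -0.7901.
d_o2 = 78.0 − (34.37) = 43.63 cm.
Lens 2: 1/d_i2 = 1/(30.7) − 1/(43.63) = 0.009653, so d_i2 = 103.6 cm; m₂ = −d_i2/d_o2 = -2.374.
m = m₁·m₂ = (-0.7901)(-2.374) = +1.88.

m = +1.88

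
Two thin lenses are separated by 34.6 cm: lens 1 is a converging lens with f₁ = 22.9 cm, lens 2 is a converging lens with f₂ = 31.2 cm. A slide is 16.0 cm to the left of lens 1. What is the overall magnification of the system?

Lens 1: 1/d_i1 = 1/(22.9) − 1/(16.0) = -0.01883, so d_i1 = -53.10 cm; m₁ = −d_i1/d_o1 = +3.319.
d_o2 = 34.6 − (-53.10) = 87.70 cm.
Lens 2: 1/d_i2 = 1/(31.2) − 1/(87.70) = 0.02065, so d_i2 = 48.43 cm; m₂ = −d_i2/d_o2 = -0.5522.
m = m₁·m₂ = (+3.319)(-0.5522) = -1.83.

m = -1.83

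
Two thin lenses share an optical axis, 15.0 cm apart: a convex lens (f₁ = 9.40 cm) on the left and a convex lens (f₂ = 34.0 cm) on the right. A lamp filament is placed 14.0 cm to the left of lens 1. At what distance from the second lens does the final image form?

9.72 cm

Lens 1: 1/d_i1 = 1/f₁ − 1/d_o1 = 1/(9.40) − 1/(14.0) = 0.03495, so d_i1 = 28.61 cm.
The intermediate image is 28.61 cm to the right of lens 1, which lies 13.61 cm to the right of lens 2 — a virtual object — so d_o2 = −13.61 cm.
Lens 2: 1/d_i2 = 1/f₂ − 1/d_o2 = 1/(34.0) − 1/(-13.61) = 0.1029, so d_i2 = 9.72 cm.
The final image is real, 9.72 cm to the right of lens 2 (overall magnification ≈ -1.5).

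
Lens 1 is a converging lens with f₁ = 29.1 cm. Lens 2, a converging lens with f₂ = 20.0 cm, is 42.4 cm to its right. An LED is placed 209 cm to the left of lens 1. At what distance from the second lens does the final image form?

15.1 cm

Lens 1: 1/d_i1 = 1/f₁ − 1/d_o1 = 1/(29.1) − 1/(209) = 0.02958, so d_i1 = 33.81 cm.
The intermediate image is 33.81 cm to the right of lens 1, which is 42.4 − (33.81) = 8.590 cm to the left of lens 2, so d_o2 = +8.590 cm.
Lens 2: 1/d_i2 = 1/f₂ − 1/d_o2 = 1/(20.0) − 1/(8.590) = -0.06641, so d_i2 = -15.1 cm.
The final image is virtual, 15.1 cm to the left of lens 2 (overall magnification ≈ -0.28).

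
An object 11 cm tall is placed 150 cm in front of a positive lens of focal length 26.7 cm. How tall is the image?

1/d_i = 1/f − 1/d_o = 1/(26.70) − 1/(150) = 0.03079, so d_i = 32.48 cm.
m = −d_i/d_o = -0.2165.
|h_i| = |m|·h_o = 0.2165 × 11 = 2.38 cm. The image is real, inverted and reduced, on the far side of the lens.

2.38 cm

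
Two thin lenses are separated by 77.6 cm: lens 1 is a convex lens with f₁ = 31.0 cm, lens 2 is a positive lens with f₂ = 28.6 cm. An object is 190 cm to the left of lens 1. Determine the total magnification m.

Lens 1: 1/d_i1 = 1/(31.0) − 1/(190) = 0.02699, so d_i1 = 37.04 cm; m₁ = −d_i1/d_o1 = -0.1949.
d_o2 = 77.6 − (37.04) = 40.56 cm.
Lens 2: 1/d_i2 = 1/(28.6) − 1/(40.56) = 0.01031, so d_i2 = 96.99 cm; m₂ = −d_i2/d_o2 = -2.391.
m = m₁·m₂ = (-0.1949)(-2.391) = +0.466.

m = +0.466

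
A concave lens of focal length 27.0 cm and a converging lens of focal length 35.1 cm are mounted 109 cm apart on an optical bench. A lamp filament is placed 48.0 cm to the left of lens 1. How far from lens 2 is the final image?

48.6 cm

Lens 1 is diverging, so f₁ = −27.0 cm.
Lens 1: 1/d_i1 = 1/f₁ − 1/d_o1 = 1/(-27.0) − 1/(48.0) = -0.05787, so d_i1 = -17.28 cm.
The intermediate image is 17.28 cm to the left of lens 1 (virtual), which is 109 − (-17.28) = 126.3 cm to the left of lens 2, so d_o2 = +126.3 cm.
Lens 2: 1/d_i2 = 1/f₂ − 1/d_o2 = 1/(35.1) − 1/(126.3) = 0.02057, so d_i2 = 48.6 cm.
The final image is real, 48.6 cm to the right of lens 2 (overall magnification ≈ -0.14).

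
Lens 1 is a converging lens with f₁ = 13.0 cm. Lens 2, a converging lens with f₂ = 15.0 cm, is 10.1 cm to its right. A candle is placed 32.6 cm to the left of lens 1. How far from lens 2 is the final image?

Lens 1: 1/d_i1 = 1/f₁ − 1/d_o1 = 1/(13.0) − 1/(32.6) = 0.04625, so d_i1 = 21.62 cm.
The intermediate image is 21.62 cm to the right of lens 1, which lies 11.52 cm to the right of lens 2 — a virtual object — so d_o2 = −11.52 cm.
Lens 2: 1/d_i2 = 1/f₂ − 1/d_o2 = 1/(15.0) − 1/(-11.52) = 0.1535, so d_i2 = 6.52 cm.
The final image is real, 6.52 cm to the right of lens 2 (overall magnification ≈ -0.38).

6.52 cm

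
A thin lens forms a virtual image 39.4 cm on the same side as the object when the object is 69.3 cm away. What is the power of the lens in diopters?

Virtual image ⇒ d_i = −39.4 cm.
1/f = 1/d_o + 1/d_i = 1/(69.3) + 1/(-39.4) = -0.01095 cm⁻¹.
f = -91.32 cm = -0.9132 m, so P = 1/f = -1.10 D.

P = -1.10 D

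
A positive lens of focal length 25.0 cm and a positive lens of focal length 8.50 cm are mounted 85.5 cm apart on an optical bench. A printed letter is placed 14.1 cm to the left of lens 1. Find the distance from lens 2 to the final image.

Lens 1: 1/d_i1 = 1/f₁ − 1/d_o1 = 1/(25.0) − 1/(14.1) = -0.03092, so d_i1 = -32.34 cm.
The intermediate image is 32.34 cm to the left of lens 1 (virtual), which is 85.5 − (-32.34) = 117.8 cm to the left of lens 2, so d_o2 = +117.8 cm.
Lens 2: 1/d_i2 = 1/f₂ − 1/d_o2 = 1/(8.50) − 1/(117.8) = 0.1092, so d_i2 = 9.16 cm.
The final image is real, 9.16 cm to the right of lens 2 (overall magnification ≈ -0.18).

9.16 cm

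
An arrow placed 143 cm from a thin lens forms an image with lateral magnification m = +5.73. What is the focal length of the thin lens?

m = −d_i/d_o ⇒ d_i = −m·d_o = −(+5.73)·(143) = -819.4 cm.
1/f = 1/d_o + 1/d_i = 1/(143) + 1/(-819.4) = 0.005773, so f = 173 cm.
Since f is positive, the thin lens is converging.

f = 173 cm (converging)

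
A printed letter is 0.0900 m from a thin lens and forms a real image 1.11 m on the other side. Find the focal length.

f = 0.0832 m (converging)

Real image ⇒ d_i = +1.11 m.
1/f = 1/d_o + 1/d_i = 1/(0.0900) + 1/(1.11) = 12.01, so f = 0.0832 m.
Since f is positive, the thin lens is converging.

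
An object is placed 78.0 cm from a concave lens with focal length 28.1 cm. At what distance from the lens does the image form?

20.7 cm

For a concave lens, f = -28.1 cm.
Thin-lens equation: 1/v = 1/f − 1/u = 1/(-28.10) − 1/(78.0) = -0.03559 − 0.01282 = -0.04841, so v = -20.7 cm.
The image is virtual, upright and reduced, on the same side as the object.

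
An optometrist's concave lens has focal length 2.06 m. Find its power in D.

For a concave lens, f = −2.06 m.
P = 1/f = 1/(-2.06 m) = -0.485 D.

P = -0.485 D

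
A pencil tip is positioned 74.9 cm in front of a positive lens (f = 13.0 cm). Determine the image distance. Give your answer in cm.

Lens equation: 1/s_i = 1/f − 1/s_o = 1/(13.00) − 1/(74.9) = 0.07692 − 0.01335 = 0.06357, so s_i = 15.7 cm.
The image is real, inverted and reduced, on the far side of the lens.

15.7 cm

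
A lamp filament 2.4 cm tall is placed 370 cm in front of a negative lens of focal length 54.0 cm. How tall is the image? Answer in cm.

0.306 cm

For a negative lens, f = -54.0 cm.
1/d_i = 1/f − 1/d_o = 1/(-54.00) − 1/(370) = -0.02122, so d_i = -47.12 cm.
m = −d_i/d_o = +0.1274.
|h_i| = |m|·h_o = 0.1274 × 2.4 = 0.306 cm. The image is virtual, upright and reduced, on the same side as the object.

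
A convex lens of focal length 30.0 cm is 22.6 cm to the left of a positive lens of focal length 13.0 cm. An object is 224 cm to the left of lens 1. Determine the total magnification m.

Lens 1: 1/d_i1 = 1/(30.0) − 1/(224) = 0.02887, so d_i1 = 34.64 cm; m₁ = −d_i1/d_o1 = -0.1546.
d_o2 = 22.6 − (34.64) = -12.04 cm (virtual object).
Lens 2: 1/d_i2 = 1/(13.0) − 1/(-12.04) = 0.1600, so d_i2 = 6.251 cm; m₂ = −d_i2/d_o2 = +0.5192.
m = m₁·m₂ = (-0.1546)(+0.5192) = -0.0803.

m = -0.0803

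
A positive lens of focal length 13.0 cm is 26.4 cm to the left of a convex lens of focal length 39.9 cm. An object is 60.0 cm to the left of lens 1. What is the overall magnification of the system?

Lens 1: 1/d_i1 = 1/(13.0) − 1/(60.0) = 0.06026, so d_i1 = 16.60 cm; m₁ = −d_i1/d_o1 = -0.2767.
d_o2 = 26.4 − (16.60) = 9.800 cm.
Lens 2: 1/d_i2 = 1/(39.9) − 1/(9.800) = -0.07698, so d_i2 = -12.99 cm; m₂ = −d_i2/d_o2 = +1.326.
m = m₁·m₂ = (-0.2767)(+1.326) = -0.367.

m = -0.367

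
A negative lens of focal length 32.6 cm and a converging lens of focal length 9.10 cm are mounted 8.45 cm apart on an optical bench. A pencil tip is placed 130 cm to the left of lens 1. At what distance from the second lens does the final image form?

Lens 1 is diverging, so f₁ = −32.6 cm.
Lens 1: 1/d_i1 = 1/f₁ − 1/d_o1 = 1/(-32.6) − 1/(130) = -0.03837, so d_i1 = -26.06 cm.
The intermediate image is 26.06 cm to the left of lens 1 (virtual), which is 8.45 − (-26.06) = 34.51 cm to the left of lens 2, so d_o2 = +34.51 cm.
Lens 2: 1/d_i2 = 1/f₂ − 1/d_o2 = 1/(9.10) − 1/(34.51) = 0.08091, so d_i2 = 12.4 cm.
The final image is real, 12.4 cm to the right of lens 2 (overall magnification ≈ -0.072).

12.4 cm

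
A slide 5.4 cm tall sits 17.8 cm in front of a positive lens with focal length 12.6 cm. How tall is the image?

1/d_i = 1/f − 1/d_o = 1/(12.60) − 1/(17.8) = 0.02319, so d_i = 43.13 cm.
m = −d_i/d_o = -2.423.
|h_i| = |m|·h_o = 2.423 × 5.4 = 13.1 cm. The image is real, inverted and enlarged, on the far side of the lens.

13.1 cm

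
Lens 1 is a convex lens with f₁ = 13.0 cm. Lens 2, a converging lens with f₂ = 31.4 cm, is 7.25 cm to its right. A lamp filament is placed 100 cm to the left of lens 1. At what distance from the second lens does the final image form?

6.18 cm

Lens 1: 1/d_i1 = 1/f₁ − 1/d_o1 = 1/(13.0) − 1/(100) = 0.06692, so d_i1 = 14.94 cm.
The intermediate image is 14.94 cm to the right of lens 1, which lies 7.690 cm to the right of lens 2 — a virtual object — so d_o2 = −7.690 cm.
Lens 2: 1/d_i2 = 1/f₂ − 1/d_o2 = 1/(31.4) − 1/(-7.690) = 0.1619, so d_i2 = 6.18 cm.
The final image is real, 6.18 cm to the right of lens 2 (overall magnification ≈ -0.12).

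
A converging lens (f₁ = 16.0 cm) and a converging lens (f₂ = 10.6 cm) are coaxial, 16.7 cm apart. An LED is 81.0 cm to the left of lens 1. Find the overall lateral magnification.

m = -0.189

Lens 1: 1/d_i1 = 1/(16.0) − 1/(81.0) = 0.05015, so d_i1 = 19.94 cm; m₁ = −d_i1/d_o1 = -0.2462.
d_o2 = 16.7 − (19.94) = -3.240 cm (virtual object).
Lens 2: 1/d_i2 = 1/(10.6) − 1/(-3.240) = 0.4030, so d_i2 = 2.482 cm; m₂ = −d_i2/d_o2 = +0.7659.
m = m₁·m₂ = (-0.2462)(+0.7659) = -0.189.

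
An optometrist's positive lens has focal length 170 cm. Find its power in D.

f = 170 cm = 1.70 m.
P = 1/f = 1/(1.70 m) = +0.588 D.

P = +0.588 D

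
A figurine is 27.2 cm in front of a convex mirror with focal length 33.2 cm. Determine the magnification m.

m = +0.550

For a convex mirror, f = -33.2 cm.
1/d_i = 1/f − 1/d_o = 1/(-33.20) − 1/(27.2) = -0.06689, so d_i = -14.95 cm.
m = −d_i/d_o = −(-14.95)/(27.2) = +0.550.
The image is virtual, upright and reduced, behind the mirror.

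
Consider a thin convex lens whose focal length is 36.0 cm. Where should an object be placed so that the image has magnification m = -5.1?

43.1 cm

m = −d_i/d_o ⇒ d_i = −m·d_o.
1/f = 1/d_o + 1/d_i = 1/d_o − 1/(m·d_o) = (1 − 1/m)/d_o, so d_o = f(1 − 1/m) = (36.00)(1 − 1/(-5.1)) = 43.1 cm.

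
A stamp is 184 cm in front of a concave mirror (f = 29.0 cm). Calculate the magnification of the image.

m = -0.187

1/d_i = 1/f − 1/d_o = 1/(29.00) − 1/(184) = 0.02905, so d_i = 34.43 cm.
m = −d_i/d_o = −(34.43)/(184) = -0.187.
The image is real, inverted and reduced, in front of the mirror.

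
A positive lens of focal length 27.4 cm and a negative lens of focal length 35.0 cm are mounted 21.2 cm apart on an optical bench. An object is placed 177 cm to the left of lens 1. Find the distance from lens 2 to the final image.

16.5 cm

Lens 1: 1/d_i1 = 1/f₁ − 1/d_o1 = 1/(27.4) − 1/(177) = 0.03085, so d_i1 = 32.42 cm.
The intermediate image is 32.42 cm to the right of lens 1, which lies 11.22 cm to the right of lens 2 — a virtual object — so d_o2 = −11.22 cm.
Lens 2 is diverging, so f₂ = −35.0 cm.
Lens 2: 1/d_i2 = 1/f₂ − 1/d_o2 = 1/(-35.0) − 1/(-11.22) = 0.06056, so d_i2 = 16.5 cm.
The final image is real, 16.5 cm to the right of lens 2 (overall magnification ≈ -0.27).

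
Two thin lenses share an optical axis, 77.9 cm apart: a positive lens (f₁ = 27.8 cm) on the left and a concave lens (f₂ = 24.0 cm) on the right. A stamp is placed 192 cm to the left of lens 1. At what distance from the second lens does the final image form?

15.7 cm

Lens 1: 1/d_i1 = 1/f₁ − 1/d_o1 = 1/(27.8) − 1/(192) = 0.03076, so d_i1 = 32.51 cm.
The intermediate image is 32.51 cm to the right of lens 1, which is 77.9 − (32.51) = 45.39 cm to the left of lens 2, so d_o2 = +45.39 cm.
Lens 2 is diverging, so f₂ = −24.0 cm.
Lens 2: 1/d_i2 = 1/f₂ − 1/d_o2 = 1/(-24.0) − 1/(45.39) = -0.06370, so d_i2 = -15.7 cm.
The final image is virtual, 15.7 cm to the left of lens 2 (overall magnification ≈ -0.059).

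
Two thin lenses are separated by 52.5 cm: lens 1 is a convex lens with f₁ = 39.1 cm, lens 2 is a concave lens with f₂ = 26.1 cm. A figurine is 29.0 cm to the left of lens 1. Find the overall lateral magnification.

Lens 1: 1/d_i1 = 1/(39.1) − 1/(29.0) = -0.008907, so d_i1 = -112.3 cm; m₁ = −d_i1/d_o1 = +3.872.
d_o2 = 52.5 − (-112.3) = 164.8 cm.
f₂ = −26.1 cm (diverging).
Lens 2: 1/d_i2 = 1/(-26.1) − 1/(164.8) = -0.04438, so d_i2 = -22.53 cm; m₂ = −d_i2/d_o2 = +0.1367.
m = m₁·m₂ = (+3.872)(+0.1367) = +0.529.

m = +0.529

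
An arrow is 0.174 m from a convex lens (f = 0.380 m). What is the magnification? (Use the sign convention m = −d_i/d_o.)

1/d_i = 1/f − 1/d_o = 1/(0.3800) − 1/(0.174) = -3.116, so d_i = -0.3210 m.
m = −d_i/d_o = −(-0.3210)/(0.174) = +1.84.
The image is virtual, upright and enlarged, on the same side as the object.

m = +1.84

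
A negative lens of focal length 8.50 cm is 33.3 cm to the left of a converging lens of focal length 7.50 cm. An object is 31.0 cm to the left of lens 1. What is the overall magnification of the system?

f₁ = −8.50 cm (diverging).
Lens 1: 1/d_i1 = 1/(-8.50) − 1/(31.0) = -0.1499, so d_i1 = -6.671 cm; m₁ = −d_i1/d_o1 = +0.2152.
d_o2 = 33.3 − (-6.671) = 39.97 cm.
Lens 2: 1/d_i2 = 1/(7.50) − 1/(39.97) = 0.1083, so d_i2 = 9.232 cm; m₂ = −d_i2/d_o2 = -0.2310.
m = m₁·m₂ = (+0.2152)(-0.2310) = -0.0497.

m = -0.0497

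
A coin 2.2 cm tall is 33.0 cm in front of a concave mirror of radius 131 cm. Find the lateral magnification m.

m = +2.02

f = R/2 = 131/2 = 65.50 cm.
1/d_i = 1/f − 1/d_o = 1/(65.50) − 1/(33.0) = -0.01504, so d_i = -66.51 cm.
m = −d_i/d_o = −(-66.51)/(33.0) = +2.02.
The image is virtual, upright and enlarged, behind the mirror.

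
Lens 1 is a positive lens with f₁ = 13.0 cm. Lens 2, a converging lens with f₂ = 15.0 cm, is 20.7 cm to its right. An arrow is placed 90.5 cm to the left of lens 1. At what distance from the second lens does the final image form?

Lens 1: 1/d_i1 = 1/f₁ − 1/d_o1 = 1/(13.0) − 1/(90.5) = 0.06587, so d_i1 = 15.18 cm.
The intermediate image is 15.18 cm to the right of lens 1, which is 20.7 − (15.18) = 5.520 cm to the left of lens 2, so d_o2 = +5.520 cm.
Lens 2: 1/d_i2 = 1/f₂ − 1/d_o2 = 1/(15.0) − 1/(5.520) = -0.1145, so d_i2 = -8.73 cm.
The final image is virtual, 8.73 cm to the left of lens 2 (overall magnification ≈ -0.27).

8.73 cm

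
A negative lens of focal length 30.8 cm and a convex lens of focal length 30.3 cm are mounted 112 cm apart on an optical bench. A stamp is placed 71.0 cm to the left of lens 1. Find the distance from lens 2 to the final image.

Lens 1 is diverging, so f₁ = −30.8 cm.
Lens 1: 1/d_i1 = 1/f₁ − 1/d_o1 = 1/(-30.8) − 1/(71.0) = -0.04655, so d_i1 = -21.48 cm.
The intermediate image is 21.48 cm to the left of lens 1 (virtual), which is 112 − (-21.48) = 133.5 cm to the left of lens 2, so d_o2 = +133.5 cm.
Lens 2: 1/d_i2 = 1/f₂ − 1/d_o2 = 1/(30.3) − 1/(133.5) = 0.02551, so d_i2 = 39.2 cm.
The final image is real, 39.2 cm to the right of lens 2 (overall magnification ≈ -0.089).

39.2 cm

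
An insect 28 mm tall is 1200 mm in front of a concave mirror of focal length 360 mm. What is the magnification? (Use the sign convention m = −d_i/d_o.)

m = -0.429

1/d_i = 1/f − 1/d_o = 1/(360.0) − 1/(1200) = 0.001944, so d_i = 514.3 mm.
m = −d_i/d_o = −(514.3)/(1200) = -0.429.
The image is real, inverted and reduced, in front of the mirror.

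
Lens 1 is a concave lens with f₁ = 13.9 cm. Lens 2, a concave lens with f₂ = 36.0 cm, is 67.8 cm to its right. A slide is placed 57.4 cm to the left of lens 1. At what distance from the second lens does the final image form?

Lens 1 is diverging, so f₁ = −13.9 cm.
Lens 1: 1/d_i1 = 1/f₁ − 1/d_o1 = 1/(-13.9) − 1/(57.4) = -0.08936, so d_i1 = -11.19 cm.
The intermediate image is 11.19 cm to the left of lens 1 (virtual), which is 67.8 − (-11.19) = 78.99 cm to the left of lens 2, so d_o2 = +78.99 cm.
Lens 2 is diverging, so f₂ = −36.0 cm.
Lens 2: 1/d_i2 = 1/f₂ − 1/d_o2 = 1/(-36.0) − 1/(78.99) = -0.04044, so d_i2 = -24.7 cm.
The final image is virtual, 24.7 cm to the left of lens 2 (overall magnification ≈ 0.061).

24.7 cm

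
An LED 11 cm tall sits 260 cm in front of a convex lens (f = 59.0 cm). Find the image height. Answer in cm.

1/d_i = 1/f − 1/d_o = 1/(59.00) − 1/(260) = 0.01310, so d_i = 76.32 cm.
m = −d_i/d_o = -0.2935.
|h_i| = |m|·h_o = 0.2935 × 11 = 3.23 cm. The image is real, inverted and reduced, on the far side of the lens.

3.23 cm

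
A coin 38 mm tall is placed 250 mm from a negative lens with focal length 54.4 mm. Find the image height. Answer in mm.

For a negative lens, f = -54.4 mm.
1/d_i = 1/f − 1/d_o = 1/(-54.40) − 1/(250) = -0.02238, so d_i = -44.68 mm.
m = −d_i/d_o = +0.1787.
|h_i| = |m|·h_o = 0.1787 × 38 = 6.79 mm. The image is virtual, upright and reduced, on the same side as the object.

6.79 mm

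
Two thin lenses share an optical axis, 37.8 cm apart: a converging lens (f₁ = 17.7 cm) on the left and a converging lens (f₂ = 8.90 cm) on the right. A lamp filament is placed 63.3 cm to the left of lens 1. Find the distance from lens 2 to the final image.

Lens 1: 1/d_i1 = 1/f₁ − 1/d_o1 = 1/(17.7) − 1/(63.3) = 0.04070, so d_i1 = 24.57 cm.
The intermediate image is 24.57 cm to the right of lens 1, which is 37.8 − (24.57) = 13.23 cm to the left of lens 2, so d_o2 = +13.23 cm.
Lens 2: 1/d_i2 = 1/f₂ − 1/d_o2 = 1/(8.90) − 1/(13.23) = 0.03677, so d_i2 = 27.2 cm.
The final image is real, 27.2 cm to the right of lens 2 (overall magnification ≈ 0.80).

27.2 cm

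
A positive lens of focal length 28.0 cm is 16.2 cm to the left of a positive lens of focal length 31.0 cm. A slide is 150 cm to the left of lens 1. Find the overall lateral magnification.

m = -0.145

Lens 1: 1/d_i1 = 1/(28.0) − 1/(150) = 0.02905, so d_i1 = 34.43 cm; m₁ = −d_i1/d_o1 = -0.2295.
d_o2 = 16.2 − (34.43) = -18.23 cm (virtual object).
Lens 2: 1/d_i2 = 1/(31.0) − 1/(-18.23) = 0.08711, so d_i2 = 11.48 cm; m₂ = −d_i2/d_o2 = +0.6297.
m = m₁·m₂ = (-0.2295)(+0.6297) = -0.145.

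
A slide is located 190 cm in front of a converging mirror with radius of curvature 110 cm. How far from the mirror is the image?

77.4 cm

f = R/2 = 110/2 = 55.00 cm.
Mirror equation: 1/v = 1/f − 1/u = 1/(55.00) − 1/(190) = 0.01818 − 0.005263 = 0.01292, so v = 77.4 cm.
The image is real, inverted and reduced, in front of the mirror.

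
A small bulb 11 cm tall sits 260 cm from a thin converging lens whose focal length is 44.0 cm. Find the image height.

1/d_i = 1/f − 1/d_o = 1/(44.00) − 1/(260) = 0.01888, so d_i = 52.96 cm.
m = −d_i/d_o = -0.2037.
|h_i| = |m|·h_o = 0.2037 × 11 = 2.24 cm. The image is real, inverted and reduced, on the far side of the lens.

2.24 cm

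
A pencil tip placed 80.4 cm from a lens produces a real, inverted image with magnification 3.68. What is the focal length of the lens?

f = 63.2 cm (converging)

m = −d_i/d_o ⇒ d_i = −m·d_o = −(-3.68)·(80.4) = 295.9 cm.
1/f = 1/d_o + 1/d_i = 1/(80.4) + 1/(295.9) = 0.01582, so f = 63.2 cm.
Since f is positive, the lens is converging.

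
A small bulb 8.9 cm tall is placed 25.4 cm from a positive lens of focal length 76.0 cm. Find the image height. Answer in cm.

1/d_i = 1/f − 1/d_o = 1/(76.00) − 1/(25.4) = -0.02621, so d_i = -38.15 cm.
m = −d_i/d_o = +1.502.
|h_i| = |m|·h_o = 1.502 × 8.9 = 13.4 cm. The image is virtual, upright and enlarged, on the same side as the object.

13.4 cm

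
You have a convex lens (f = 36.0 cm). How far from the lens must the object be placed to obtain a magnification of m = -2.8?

48.9 cm

m = −d_i/d_o ⇒ d_i = −m·d_o.
1/f = 1/d_o + 1/d_i = 1/d_o − 1/(m·d_o) = (1 − 1/m)/d_o, so d_o = f(1 − 1/m) = (36.00)(1 − 1/(-2.8)) = 48.9 cm.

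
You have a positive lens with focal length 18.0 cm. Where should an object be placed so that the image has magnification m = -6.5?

20.8 cm

m = −d_i/d_o ⇒ d_i = −m·d_o.
1/f = 1/d_o + 1/d_i = 1/d_o − 1/(m·d_o) = (1 − 1/m)/d_o, so d_o = f(1 − 1/m) = (18.00)(1 − 1/(-6.5)) = 20.8 cm.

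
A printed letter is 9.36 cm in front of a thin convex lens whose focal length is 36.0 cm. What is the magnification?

m = +1.35

1/d_i = 1/f − 1/d_o = 1/(36.00) − 1/(9.36) = -0.07906, so d_i = -12.65 cm.
m = −d_i/d_o = −(-12.65)/(9.36) = +1.35.
The image is virtual, upright and enlarged, on the same side as the object.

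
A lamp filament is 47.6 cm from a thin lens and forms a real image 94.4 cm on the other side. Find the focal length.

f = 31.6 cm (converging)

Real image ⇒ d_i = +94.4 cm.
1/f = 1/d_o + 1/d_i = 1/(47.6) + 1/(94.4) = 0.03160, so f = 31.6 cm.
Since f is positive, the thin lens is converging.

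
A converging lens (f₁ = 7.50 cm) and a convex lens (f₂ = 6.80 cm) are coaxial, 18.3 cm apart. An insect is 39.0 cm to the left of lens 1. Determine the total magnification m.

Lens 1: 1/d_i1 = 1/(7.50) − 1/(39.0) = 0.1077, so d_i1 = 9.286 cm; m₁ = −d_i1/d_o1 = -0.2381.
d_o2 = 18.3 − (9.286) = 9.014 cm.
Lens 2: 1/d_i2 = 1/(6.80) − 1/(9.014) = 0.03612, so d_i2 = 27.69 cm; m₂ = −d_i2/d_o2 = -3.071.
m = m₁·m₂ = (-0.2381)(-3.071) = +0.731.

m = +0.731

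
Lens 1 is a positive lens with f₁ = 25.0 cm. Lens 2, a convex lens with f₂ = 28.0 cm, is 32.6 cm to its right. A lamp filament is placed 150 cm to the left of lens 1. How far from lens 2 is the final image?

Lens 1: 1/d_i1 = 1/f₁ − 1/d_o1 = 1/(25.0) − 1/(150) = 0.03333, so d_i1 = 30.00 cm.
The intermediate image is 30.00 cm to the right of lens 1, which is 32.6 − (30.00) = 2.600 cm to the left of lens 2, so d_o2 = +2.600 cm.
Lens 2: 1/d_i2 = 1/f₂ − 1/d_o2 = 1/(28.0) − 1/(2.600) = -0.3489, so d_i2 = -2.87 cm.
The final image is virtual, 2.87 cm to the left of lens 2 (overall magnification ≈ -0.22).

2.87 cm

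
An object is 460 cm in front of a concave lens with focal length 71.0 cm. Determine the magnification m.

For a concave lens, f = -71.0 cm.
1/d_i = 1/f − 1/d_o = 1/(-71.00) − 1/(460) = -0.01626, so d_i = -61.51 cm.
m = −d_i/d_o = −(-61.51)/(460) = +0.134.
The image is virtual, upright and reduced, on the same side as the object.

m = +0.134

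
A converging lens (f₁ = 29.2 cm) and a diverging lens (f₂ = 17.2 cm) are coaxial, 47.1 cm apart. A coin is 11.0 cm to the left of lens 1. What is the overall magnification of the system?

Lens 1: 1/d_i1 = 1/(29.2) − 1/(11.0) = -0.05666, so d_i1 = -17.65 cm; m₁ = −d_i1/d_o1 = +1.605.
d_o2 = 47.1 − (-17.65) = 64.75 cm.
f₂ = −17.2 cm (diverging).
Lens 2: 1/d_i2 = 1/(-17.2) − 1/(64.75) = -0.07358, so d_i2 = -13.59 cm; m₂ = −d_i2/d_o2 = +0.2099.
m = m₁·m₂ = (+1.605)(+0.2099) = +0.337.

m = +0.337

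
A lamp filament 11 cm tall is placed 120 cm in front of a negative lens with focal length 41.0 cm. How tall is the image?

For a negative lens, f = -41.0 cm.
1/d_i = 1/f − 1/d_o = 1/(-41.00) − 1/(120) = -0.03272, so d_i = -30.56 cm.
m = −d_i/d_o = +0.2547.
|h_i| = |m|·h_o = 0.2547 × 11 = 2.80 cm. The image is virtual, upright and reduced, on the same side as the object.

2.80 cm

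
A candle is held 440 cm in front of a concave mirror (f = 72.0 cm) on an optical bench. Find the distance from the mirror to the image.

86.1 cm

Mirror equation: 1/s_i = 1/f − 1/s_o = 1/(72.00) − 1/(440) = 0.01389 − 0.002273 = 0.01162, so s_i = 86.1 cm.
The image is real, inverted and reduced, in front of the mirror.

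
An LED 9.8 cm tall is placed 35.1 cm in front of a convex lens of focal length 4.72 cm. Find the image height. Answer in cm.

1.52 cm

1/d_i = 1/f − 1/d_o = 1/(4.720) − 1/(35.1) = 0.1834, so d_i = 5.453 cm.
m = −d_i/d_o = -0.1554.
|h_i| = |m|·h_o = 0.1554 × 9.8 = 1.52 cm. The image is real, inverted and reduced, on the far side of the lens.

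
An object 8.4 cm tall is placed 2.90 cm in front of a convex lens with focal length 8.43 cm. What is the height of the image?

1/d_i = 1/f − 1/d_o = 1/(8.430) − 1/(2.90) = -0.2262, so d_i = -4.421 cm.
m = −d_i/d_o = +1.524.
|h_i| = |m|·h_o = 1.524 × 8.4 = 12.8 cm. The image is virtual, upright and enlarged, on the same side as the object.

12.8 cm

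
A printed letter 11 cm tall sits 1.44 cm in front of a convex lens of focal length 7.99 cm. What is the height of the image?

1/d_i = 1/f − 1/d_o = 1/(7.990) − 1/(1.44) = -0.5693, so d_i = -1.757 cm.
m = −d_i/d_o = +1.220.
|h_i| = |m|·h_o = 1.220 × 11 = 13.4 cm. The image is virtual, upright and enlarged, on the same side as the object.

13.4 cm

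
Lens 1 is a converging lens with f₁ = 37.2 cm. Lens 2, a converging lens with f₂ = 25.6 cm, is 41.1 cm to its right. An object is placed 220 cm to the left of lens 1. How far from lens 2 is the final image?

3.21 cm

Lens 1: 1/d_i1 = 1/f₁ − 1/d_o1 = 1/(37.2) − 1/(220) = 0.02234, so d_i1 = 44.77 cm.
The intermediate image is 44.77 cm to the right of lens 1, which lies 3.670 cm to the right of lens 2 — a virtual object — so d_o2 = −3.670 cm.
Lens 2: 1/d_i2 = 1/f₂ − 1/d_o2 = 1/(25.6) − 1/(-3.670) = 0.3115, so d_i2 = 3.21 cm.
The final image is real, 3.21 cm to the right of lens 2 (overall magnification ≈ -0.18).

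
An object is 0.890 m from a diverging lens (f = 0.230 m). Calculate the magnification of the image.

m = +0.205

For a diverging lens, f = -0.230 m.
1/d_i = 1/f − 1/d_o = 1/(-0.2300) − 1/(0.890) = -5.471, so d_i = -0.1828 m.
m = −d_i/d_o = −(-0.1828)/(0.890) = +0.205.
The image is virtual, upright and reduced, on the same side as the object.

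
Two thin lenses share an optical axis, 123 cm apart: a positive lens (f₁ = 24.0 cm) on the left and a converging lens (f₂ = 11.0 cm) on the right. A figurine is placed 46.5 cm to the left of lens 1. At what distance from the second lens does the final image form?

Lens 1: 1/d_i1 = 1/f₁ − 1/d_o1 = 1/(24.0) − 1/(46.5) = 0.02016, so d_i1 = 49.60 cm.
The intermediate image is 49.60 cm to the right of lens 1, which is 123 − (49.60) = 73.40 cm to the left of lens 2, so d_o2 = +73.40 cm.
Lens 2: 1/d_i2 = 1/f₂ − 1/d_o2 = 1/(11.0) − 1/(73.40) = 0.07729, so d_i2 = 12.9 cm.
The final image is real, 12.9 cm to the right of lens 2 (overall magnification ≈ 0.19).

12.9 cm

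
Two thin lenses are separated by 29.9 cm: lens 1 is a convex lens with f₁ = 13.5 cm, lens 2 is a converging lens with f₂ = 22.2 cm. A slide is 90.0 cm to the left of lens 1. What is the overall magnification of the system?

m = -0.479

Lens 1: 1/d_i1 = 1/(13.5) − 1/(90.0) = 0.06296, so d_i1 = 15.88 cm; m₁ = −d_i1/d_o1 = -0.1764.
d_o2 = 29.9 − (15.88) = 14.02 cm.
Lens 2: 1/d_i2 = 1/(22.2) − 1/(14.02) = -0.02628, so d_i2 = -38.05 cm; m₂ = −d_i2/d_o2 = +2.714.
m = m₁·m₂ = (-0.1764)(+2.714) = -0.479.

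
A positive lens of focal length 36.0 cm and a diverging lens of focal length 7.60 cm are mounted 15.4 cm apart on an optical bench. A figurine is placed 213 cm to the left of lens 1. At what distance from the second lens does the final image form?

Lens 1: 1/d_i1 = 1/f₁ − 1/d_o1 = 1/(36.0) − 1/(213) = 0.02308, so d_i1 = 43.32 cm.
The intermediate image is 43.32 cm to the right of lens 1, which lies 27.92 cm to the right of lens 2 — a virtual object — so d_o2 = −27.92 cm.
Lens 2 is diverging, so f₂ = −7.60 cm.
Lens 2: 1/d_i2 = 1/f₂ − 1/d_o2 = 1/(-7.60) − 1/(-27.92) = -0.09576, so d_i2 = -10.4 cm.
The final image is virtual, 10.4 cm to the left of lens 2 (overall magnification ≈ 0.076).

10.4 cm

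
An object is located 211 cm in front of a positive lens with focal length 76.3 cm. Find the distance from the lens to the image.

120 cm

Lens equation: 1/s_i = 1/f − 1/s_o = 1/(76.30) − 1/(211) = 0.01311 − 0.004739 = 0.008367, so s_i = 120 cm.
The image is real, inverted and reduced, on the far side of the lens.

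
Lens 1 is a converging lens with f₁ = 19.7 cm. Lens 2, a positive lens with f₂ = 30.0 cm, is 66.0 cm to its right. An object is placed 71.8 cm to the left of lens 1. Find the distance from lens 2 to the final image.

132 cm

Lens 1: 1/d_i1 = 1/f₁ − 1/d_o1 = 1/(19.7) − 1/(71.8) = 0.03683, so d_i1 = 27.15 cm.
The intermediate image is 27.15 cm to the right of lens 1, which is 66.0 − (27.15) = 38.85 cm to the left of lens 2, so d_o2 = +38.85 cm.
Lens 2: 1/d_i2 = 1/f₂ − 1/d_o2 = 1/(30.0) − 1/(38.85) = 0.007593, so d_i2 = 132 cm.
The final image is real, 132 cm to the right of lens 2 (overall magnification ≈ 1.3).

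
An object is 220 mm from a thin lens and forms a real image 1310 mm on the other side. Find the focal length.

Real image ⇒ d_i = +1310 mm.
1/f = 1/d_o + 1/d_i = 1/(220) + 1/(1310) = 0.005309, so f = 188 mm.
Since f is positive, the thin lens is converging.

f = 188 mm (converging)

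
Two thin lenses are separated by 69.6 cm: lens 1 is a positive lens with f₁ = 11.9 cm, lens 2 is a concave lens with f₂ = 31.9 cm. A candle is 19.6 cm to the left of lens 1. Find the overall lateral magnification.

m = -0.692

Lens 1: 1/d_i1 = 1/(11.9) − 1/(19.6) = 0.03301, so d_i1 = 30.29 cm; m₁ = −d_i1/d_o1 = -1.545.
d_o2 = 69.6 − (30.29) = 39.31 cm.
f₂ = −31.9 cm (diverging).
Lens 2: 1/d_i2 = 1/(-31.9) − 1/(39.31) = -0.05679, so d_i2 = -17.61 cm; m₂ = −d_i2/d_o2 = +0.4480.
m = m₁·m₂ = (-1.545)(+0.4480) = -0.692.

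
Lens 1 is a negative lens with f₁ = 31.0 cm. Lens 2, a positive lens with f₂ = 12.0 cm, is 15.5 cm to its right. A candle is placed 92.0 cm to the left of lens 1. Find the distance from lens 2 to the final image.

Lens 1 is diverging, so f₁ = −31.0 cm.
Lens 1: 1/d_i1 = 1/f₁ − 1/d_o1 = 1/(-31.0) − 1/(92.0) = -0.04313, so d_i1 = -23.19 cm.
The intermediate image is 23.19 cm to the left of lens 1 (virtual), which is 15.5 − (-23.19) = 38.69 cm to the left of lens 2, so d_o2 = +38.69 cm.
Lens 2: 1/d_i2 = 1/f₂ − 1/d_o2 = 1/(12.0) − 1/(38.69) = 0.05749, so d_i2 = 17.4 cm.
The final image is real, 17.4 cm to the right of lens 2 (overall magnification ≈ -0.11).

17.4 cm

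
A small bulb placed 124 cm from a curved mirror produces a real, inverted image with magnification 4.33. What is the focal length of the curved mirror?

m = −d_i/d_o ⇒ d_i = −m·d_o = −(-4.33)·(124) = 536.9 cm.
1/f = 1/d_o + 1/d_i = 1/(124) + 1/(536.9) = 0.009927, so f = 101 cm.
Since f is positive, the curved mirror is concave.

f = 101 cm (concave)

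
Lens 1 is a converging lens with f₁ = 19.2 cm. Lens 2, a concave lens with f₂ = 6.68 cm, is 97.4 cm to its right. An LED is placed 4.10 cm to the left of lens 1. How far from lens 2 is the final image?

Lens 1: 1/d_i1 = 1/f₁ − 1/d_o1 = 1/(19.2) − 1/(4.10) = -0.1918, so d_i1 = -5.213 cm.
The intermediate image is 5.213 cm to the left of lens 1 (virtual), which is 97.4 − (-5.213) = 102.6 cm to the left of lens 2, so d_o2 = +102.6 cm.
Lens 2 is diverging, so f₂ = −6.68 cm.
Lens 2: 1/d_i2 = 1/f₂ − 1/d_o2 = 1/(-6.68) − 1/(102.6) = -0.1594, so d_i2 = -6.27 cm.
The final image is virtual, 6.27 cm to the left of lens 2 (overall magnification ≈ 0.078).

6.27 cm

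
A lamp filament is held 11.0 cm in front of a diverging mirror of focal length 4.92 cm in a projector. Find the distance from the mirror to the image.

For a diverging mirror, f = -4.92 cm.
Mirror equation: 1/s_i = 1/f − 1/s_o = 1/(-4.920) − 1/(11.0) = -0.2033 − 0.09091 = -0.2942, so s_i = -3.40 cm.
The image is virtual, upright and reduced, behind the mirror.

3.40 cm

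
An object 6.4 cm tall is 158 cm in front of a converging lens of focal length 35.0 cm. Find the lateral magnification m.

m = -0.285

1/d_i = 1/f − 1/d_o = 1/(35.00) − 1/(158) = 0.02224, so d_i = 44.96 cm.
m = −d_i/d_o = −(44.96)/(158) = -0.285.
The image is real, inverted and reduced, on the far side of the lens.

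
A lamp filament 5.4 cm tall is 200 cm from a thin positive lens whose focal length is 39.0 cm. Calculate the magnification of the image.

1/d_i = 1/f − 1/d_o = 1/(39.00) − 1/(200) = 0.02064, so d_i = 48.45 cm.
m = −d_i/d_o = −(48.45)/(200) = -0.242.
The image is real, inverted and reduced, on the far side of the lens.

m = -0.242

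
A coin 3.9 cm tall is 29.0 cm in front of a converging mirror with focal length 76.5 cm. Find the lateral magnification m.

1/d_i = 1/f − 1/d_o = 1/(76.50) − 1/(29.0) = -0.02141, so d_i = -46.71 cm.
m = −d_i/d_o = −(-46.71)/(29.0) = +1.61.
The image is virtual, upright and enlarged, behind the mirror.

m = +1.61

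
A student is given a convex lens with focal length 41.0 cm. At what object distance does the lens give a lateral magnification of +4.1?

m = −d_i/d_o ⇒ d_i = −m·d_o.
1/f = 1/d_o + 1/d_i = 1/d_o − 1/(m·d_o) = (1 − 1/m)/d_o, so d_o = f(1 − 1/m) = (41.00)(1 − 1/(+4.1)) = 31.0 cm.

31.0 cm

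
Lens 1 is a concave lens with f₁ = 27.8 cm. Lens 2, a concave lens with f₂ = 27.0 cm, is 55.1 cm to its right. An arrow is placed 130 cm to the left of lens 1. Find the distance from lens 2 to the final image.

Lens 1 is diverging, so f₁ = −27.8 cm.
Lens 1: 1/d_i1 = 1/f₁ − 1/d_o1 = 1/(-27.8) − 1/(130) = -0.04366, so d_i1 = -22.90 cm.
The intermediate image is 22.90 cm to the left of lens 1 (virtual), which is 55.1 − (-22.90) = 78.00 cm to the left of lens 2, so d_o2 = +78.00 cm.
Lens 2 is diverging, so f₂ = −27.0 cm.
Lens 2: 1/d_i2 = 1/f₂ − 1/d_o2 = 1/(-27.0) − 1/(78.00) = -0.04986, so d_i2 = -20.1 cm.
The final image is virtual, 20.1 cm to the left of lens 2 (overall magnification ≈ 0.045).

20.1 cm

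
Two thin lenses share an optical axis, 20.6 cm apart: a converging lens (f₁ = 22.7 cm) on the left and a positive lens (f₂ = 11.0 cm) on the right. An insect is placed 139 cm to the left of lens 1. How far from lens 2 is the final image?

Lens 1: 1/d_i1 = 1/f₁ − 1/d_o1 = 1/(22.7) − 1/(139) = 0.03686, so d_i1 = 27.13 cm.
The intermediate image is 27.13 cm to the right of lens 1, which lies 6.530 cm to the right of lens 2 — a virtual object — so d_o2 = −6.530 cm.
Lens 2: 1/d_i2 = 1/f₂ − 1/d_o2 = 1/(11.0) − 1/(-6.530) = 0.2440, so d_i2 = 4.10 cm.
The final image is real, 4.10 cm to the right of lens 2 (overall magnification ≈ -0.12).

4.10 cm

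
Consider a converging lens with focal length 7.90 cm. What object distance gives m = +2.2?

4.31 cm

m = −d_i/d_o ⇒ d_i = −m·d_o.
1/f = 1/d_o + 1/d_i = 1/d_o − 1/(m·d_o) = (1 − 1/m)/d_o, so d_o = f(1 − 1/m) = (7.900)(1 − 1/(+2.2)) = 4.31 cm.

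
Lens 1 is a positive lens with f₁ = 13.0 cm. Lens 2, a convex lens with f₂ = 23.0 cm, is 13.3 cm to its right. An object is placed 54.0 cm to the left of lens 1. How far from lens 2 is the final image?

Lens 1: 1/d_i1 = 1/f₁ − 1/d_o1 = 1/(13.0) − 1/(54.0) = 0.05840, so d_i1 = 17.12 cm.
The intermediate image is 17.12 cm to the right of lens 1, which lies 3.820 cm to the right of lens 2 — a virtual object — so d_o2 = −3.820 cm.
Lens 2: 1/d_i2 = 1/f₂ − 1/d_o2 = 1/(23.0) − 1/(-3.820) = 0.3053, so d_i2 = 3.28 cm.
The final image is real, 3.28 cm to the right of lens 2 (overall magnification ≈ -0.27).

3.28 cm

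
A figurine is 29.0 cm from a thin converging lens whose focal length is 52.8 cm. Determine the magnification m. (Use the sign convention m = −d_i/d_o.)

m = +2.22

1/d_i = 1/f − 1/d_o = 1/(52.80) − 1/(29.0) = -0.01554, so d_i = -64.34 cm.
m = −d_i/d_o = −(-64.34)/(29.0) = +2.22.
The image is virtual, upright and enlarged, on the same side as the object.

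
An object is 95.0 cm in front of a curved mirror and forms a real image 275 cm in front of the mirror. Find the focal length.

Real image ⇒ d_i = +275 cm.
1/f = 1/d_o + 1/d_i = 1/(95.0) + 1/(275) = 0.01416, so f = 70.6 cm.
Since f is positive, the curved mirror is concave.

f = 70.6 cm (concave)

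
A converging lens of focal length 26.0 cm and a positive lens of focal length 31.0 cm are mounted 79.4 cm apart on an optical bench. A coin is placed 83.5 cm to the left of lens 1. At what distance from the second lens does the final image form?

121 cm

Lens 1: 1/d_i1 = 1/f₁ − 1/d_o1 = 1/(26.0) − 1/(83.5) = 0.02649, so d_i1 = 37.76 cm.
The intermediate image is 37.76 cm to the right of lens 1, which is 79.4 − (37.76) = 41.64 cm to the left of lens 2, so d_o2 = +41.64 cm.
Lens 2: 1/d_i2 = 1/f₂ − 1/d_o2 = 1/(31.0) − 1/(41.64) = 0.008243, so d_i2 = 121 cm.
The final image is real, 121 cm to the right of lens 2 (overall magnification ≈ 1.3).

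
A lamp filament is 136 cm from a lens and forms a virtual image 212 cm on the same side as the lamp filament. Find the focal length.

Virtual image ⇒ d_i = −212 cm.
1/f = 1/d_o + 1/d_i = 1/(136) + 1/(-212) = 0.002636, so f = 379 cm.
Since f is positive, the lens is converging.

f = 379 cm (converging)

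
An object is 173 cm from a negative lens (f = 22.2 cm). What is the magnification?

m = +0.114

For a negative lens, f = -22.2 cm.
1/d_i = 1/f − 1/d_o = 1/(-22.20) − 1/(173) = -0.05083, so d_i = -19.68 cm.
m = −d_i/d_o = −(-19.68)/(173) = +0.114.
The image is virtual, upright and reduced, on the same side as the object.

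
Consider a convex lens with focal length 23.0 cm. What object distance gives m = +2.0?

11.5 cm

m = −d_i/d_o ⇒ d_i = −m·d_o.
1/f = 1/d_o + 1/d_i = 1/d_o − 1/(m·d_o) = (1 − 1/m)/d_o, so d_o = f(1 − 1/m) = (23.00)(1 − 1/(+2.0)) = 11.5 cm.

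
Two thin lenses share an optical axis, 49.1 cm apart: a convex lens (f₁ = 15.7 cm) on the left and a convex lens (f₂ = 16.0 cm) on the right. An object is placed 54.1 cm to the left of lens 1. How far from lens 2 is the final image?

39.3 cm

Lens 1: 1/d_i1 = 1/f₁ − 1/d_o1 = 1/(15.7) − 1/(54.1) = 0.04521, so d_i1 = 22.12 cm.
The intermediate image is 22.12 cm to the right of lens 1, which is 49.1 − (22.12) = 26.98 cm to the left of lens 2, so d_o2 = +26.98 cm.
Lens 2: 1/d_i2 = 1/f₂ − 1/d_o2 = 1/(16.0) − 1/(26.98) = 0.02544, so d_i2 = 39.3 cm.
The final image is real, 39.3 cm to the right of lens 2 (overall magnification ≈ 0.60).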